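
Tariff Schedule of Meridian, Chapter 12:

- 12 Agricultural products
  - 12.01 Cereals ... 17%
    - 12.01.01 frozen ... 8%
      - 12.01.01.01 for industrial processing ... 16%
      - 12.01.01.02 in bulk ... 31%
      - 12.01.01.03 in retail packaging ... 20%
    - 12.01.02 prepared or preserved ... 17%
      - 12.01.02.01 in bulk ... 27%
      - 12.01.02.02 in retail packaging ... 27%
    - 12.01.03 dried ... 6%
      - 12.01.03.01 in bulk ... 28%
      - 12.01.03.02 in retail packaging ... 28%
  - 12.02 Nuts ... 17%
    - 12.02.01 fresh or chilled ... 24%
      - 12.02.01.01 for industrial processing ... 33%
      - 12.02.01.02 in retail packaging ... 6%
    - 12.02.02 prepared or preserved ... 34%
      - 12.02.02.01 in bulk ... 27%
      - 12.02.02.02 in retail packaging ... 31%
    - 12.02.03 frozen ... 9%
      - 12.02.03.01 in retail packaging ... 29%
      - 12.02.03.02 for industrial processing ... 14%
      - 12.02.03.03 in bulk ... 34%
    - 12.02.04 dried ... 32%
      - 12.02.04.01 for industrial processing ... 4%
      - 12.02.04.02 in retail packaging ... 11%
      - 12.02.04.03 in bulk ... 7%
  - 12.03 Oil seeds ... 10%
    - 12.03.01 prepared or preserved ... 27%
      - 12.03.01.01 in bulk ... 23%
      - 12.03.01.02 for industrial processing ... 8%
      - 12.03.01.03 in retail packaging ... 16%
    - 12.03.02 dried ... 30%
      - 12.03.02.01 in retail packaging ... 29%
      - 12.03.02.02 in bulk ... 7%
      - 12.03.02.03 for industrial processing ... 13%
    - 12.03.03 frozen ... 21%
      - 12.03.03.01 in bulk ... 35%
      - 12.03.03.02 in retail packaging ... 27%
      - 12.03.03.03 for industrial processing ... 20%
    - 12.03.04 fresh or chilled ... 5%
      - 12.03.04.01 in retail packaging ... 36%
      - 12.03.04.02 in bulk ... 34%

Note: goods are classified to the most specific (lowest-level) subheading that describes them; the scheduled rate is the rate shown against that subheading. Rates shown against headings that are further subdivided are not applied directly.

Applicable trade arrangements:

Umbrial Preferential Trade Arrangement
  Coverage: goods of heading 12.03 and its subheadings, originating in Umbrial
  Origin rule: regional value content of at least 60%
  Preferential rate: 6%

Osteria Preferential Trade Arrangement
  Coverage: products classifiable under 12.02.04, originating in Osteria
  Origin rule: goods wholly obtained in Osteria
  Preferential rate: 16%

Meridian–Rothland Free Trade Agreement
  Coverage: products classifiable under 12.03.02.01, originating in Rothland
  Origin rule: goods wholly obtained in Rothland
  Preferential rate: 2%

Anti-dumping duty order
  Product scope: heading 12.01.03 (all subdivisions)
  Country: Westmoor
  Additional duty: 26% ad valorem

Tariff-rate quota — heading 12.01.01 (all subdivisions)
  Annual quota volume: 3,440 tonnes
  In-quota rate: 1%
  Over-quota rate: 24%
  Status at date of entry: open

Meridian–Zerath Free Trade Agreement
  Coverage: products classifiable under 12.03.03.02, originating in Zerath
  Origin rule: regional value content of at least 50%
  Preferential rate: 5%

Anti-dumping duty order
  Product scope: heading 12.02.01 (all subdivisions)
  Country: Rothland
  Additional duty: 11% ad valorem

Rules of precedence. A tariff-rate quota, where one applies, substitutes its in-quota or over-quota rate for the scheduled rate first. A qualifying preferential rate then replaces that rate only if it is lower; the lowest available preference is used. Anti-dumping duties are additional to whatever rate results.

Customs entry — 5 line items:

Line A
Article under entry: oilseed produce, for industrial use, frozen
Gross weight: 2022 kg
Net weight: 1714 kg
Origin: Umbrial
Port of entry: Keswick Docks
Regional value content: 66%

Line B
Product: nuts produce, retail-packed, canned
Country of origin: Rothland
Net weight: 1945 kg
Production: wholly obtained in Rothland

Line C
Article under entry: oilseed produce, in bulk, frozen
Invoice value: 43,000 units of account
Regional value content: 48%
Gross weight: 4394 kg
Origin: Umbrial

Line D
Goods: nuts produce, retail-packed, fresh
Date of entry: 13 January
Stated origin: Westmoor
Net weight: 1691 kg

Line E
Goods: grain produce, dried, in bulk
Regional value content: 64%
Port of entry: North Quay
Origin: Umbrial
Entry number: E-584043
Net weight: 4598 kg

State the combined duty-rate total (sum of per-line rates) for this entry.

Line A: oilseed → 12.03; frozen → 12.03.03; for industrial use → 12.03.03.03. Scheduled 20%. Umbrial agreement on 12.03: RVC ≥ 60% → 6% available; preferential 6%. → 6%.
Line B: nuts → 12.02; canned → 12.02.02; retail-packed → 12.02.02.02. Scheduled 31%. Rothland agreement on 12.03.02.01: 12.02.02.02 not covered. → 31%.
Line C: oilseed → 12.03; frozen → 12.03.03; in bulk → 12.03.03.01. Scheduled 35%. Umbrial agreement on 12.03: RVC < 60%. → 35%.
Line D: nuts → 12.02; fresh → 12.02.01; retail-packed → 12.02.01.02. Scheduled 6%. No special measure applies. → 6%.
Line E: grain → 12.01; dried → 12.01.03; in bulk → 12.01.03.01. Scheduled 28%. Umbrial agreement on 12.03: 12.01.03.01 not covered. → 28%.
Sum: 6% + 31% + 35% + 6% + 28% = 106%.

106%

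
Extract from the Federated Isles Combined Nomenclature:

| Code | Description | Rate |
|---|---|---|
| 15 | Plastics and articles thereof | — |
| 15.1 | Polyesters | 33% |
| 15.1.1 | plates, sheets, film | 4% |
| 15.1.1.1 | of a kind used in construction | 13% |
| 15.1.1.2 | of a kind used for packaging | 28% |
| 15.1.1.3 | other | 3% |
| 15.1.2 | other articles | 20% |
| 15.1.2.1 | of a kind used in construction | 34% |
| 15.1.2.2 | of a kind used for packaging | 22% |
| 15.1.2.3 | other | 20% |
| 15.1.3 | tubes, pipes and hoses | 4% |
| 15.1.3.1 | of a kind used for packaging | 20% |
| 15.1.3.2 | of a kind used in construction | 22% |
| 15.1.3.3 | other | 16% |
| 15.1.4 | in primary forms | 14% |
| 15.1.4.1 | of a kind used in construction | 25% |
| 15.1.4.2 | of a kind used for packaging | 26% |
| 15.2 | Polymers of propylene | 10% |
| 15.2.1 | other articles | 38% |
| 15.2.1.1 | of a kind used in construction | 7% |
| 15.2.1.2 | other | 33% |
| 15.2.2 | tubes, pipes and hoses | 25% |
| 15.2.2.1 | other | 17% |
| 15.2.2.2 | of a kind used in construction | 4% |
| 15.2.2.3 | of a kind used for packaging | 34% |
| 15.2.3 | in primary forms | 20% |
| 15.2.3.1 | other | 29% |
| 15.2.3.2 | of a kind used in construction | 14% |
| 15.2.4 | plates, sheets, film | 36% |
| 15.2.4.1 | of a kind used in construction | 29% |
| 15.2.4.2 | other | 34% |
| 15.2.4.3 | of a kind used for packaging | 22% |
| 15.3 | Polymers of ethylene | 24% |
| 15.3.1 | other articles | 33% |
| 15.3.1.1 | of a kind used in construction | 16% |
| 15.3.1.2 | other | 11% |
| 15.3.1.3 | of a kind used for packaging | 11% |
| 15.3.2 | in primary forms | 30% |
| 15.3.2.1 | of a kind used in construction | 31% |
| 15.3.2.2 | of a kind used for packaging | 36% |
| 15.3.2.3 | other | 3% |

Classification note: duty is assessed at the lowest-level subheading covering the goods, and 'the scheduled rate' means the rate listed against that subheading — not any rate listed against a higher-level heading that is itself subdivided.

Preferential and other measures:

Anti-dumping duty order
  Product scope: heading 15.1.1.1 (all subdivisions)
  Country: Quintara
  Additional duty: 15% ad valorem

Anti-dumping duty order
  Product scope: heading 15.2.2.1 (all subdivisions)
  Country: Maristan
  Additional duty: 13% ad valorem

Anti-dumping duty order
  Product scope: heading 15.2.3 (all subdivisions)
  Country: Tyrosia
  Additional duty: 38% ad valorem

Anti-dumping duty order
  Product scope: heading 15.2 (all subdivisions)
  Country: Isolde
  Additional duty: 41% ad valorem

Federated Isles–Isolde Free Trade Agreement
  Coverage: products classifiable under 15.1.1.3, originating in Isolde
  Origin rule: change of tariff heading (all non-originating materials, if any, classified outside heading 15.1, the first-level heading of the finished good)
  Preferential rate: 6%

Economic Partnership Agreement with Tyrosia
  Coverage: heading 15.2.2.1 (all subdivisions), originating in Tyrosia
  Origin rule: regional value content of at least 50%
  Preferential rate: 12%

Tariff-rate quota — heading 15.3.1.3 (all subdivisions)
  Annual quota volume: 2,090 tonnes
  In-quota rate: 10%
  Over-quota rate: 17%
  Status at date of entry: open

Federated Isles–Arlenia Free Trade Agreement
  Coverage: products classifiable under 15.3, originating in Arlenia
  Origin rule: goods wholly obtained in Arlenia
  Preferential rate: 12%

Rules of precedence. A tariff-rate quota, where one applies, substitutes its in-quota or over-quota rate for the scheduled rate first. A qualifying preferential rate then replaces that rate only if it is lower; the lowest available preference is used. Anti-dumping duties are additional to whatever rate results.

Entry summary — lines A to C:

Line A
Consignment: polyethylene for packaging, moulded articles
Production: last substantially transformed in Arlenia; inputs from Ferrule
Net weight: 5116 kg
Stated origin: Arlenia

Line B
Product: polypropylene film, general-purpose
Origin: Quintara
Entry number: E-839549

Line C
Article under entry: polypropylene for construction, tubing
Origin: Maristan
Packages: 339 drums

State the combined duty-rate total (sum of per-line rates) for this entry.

Line A: polyethylene → 15.3; moulded articles → 15.3.1; for packaging → 15.3.1.3. Scheduled 11%. quota on 15.3.1.3 open → in-quota 10%; Arlenia agreement on 15.3: not wholly obtained. → 10%.
Line B: polypropylene → 15.2; film → 15.2.4; general-purpose → 15.2.4.2. Scheduled 34%. No special measure applies. → 34%.
Line C: polypropylene → 15.2; tubing → 15.2.2; for construction → 15.2.2.2. Scheduled 4%. No special measure applies. → 4%.
Sum: 10% + 34% + 4% = 48%.

48%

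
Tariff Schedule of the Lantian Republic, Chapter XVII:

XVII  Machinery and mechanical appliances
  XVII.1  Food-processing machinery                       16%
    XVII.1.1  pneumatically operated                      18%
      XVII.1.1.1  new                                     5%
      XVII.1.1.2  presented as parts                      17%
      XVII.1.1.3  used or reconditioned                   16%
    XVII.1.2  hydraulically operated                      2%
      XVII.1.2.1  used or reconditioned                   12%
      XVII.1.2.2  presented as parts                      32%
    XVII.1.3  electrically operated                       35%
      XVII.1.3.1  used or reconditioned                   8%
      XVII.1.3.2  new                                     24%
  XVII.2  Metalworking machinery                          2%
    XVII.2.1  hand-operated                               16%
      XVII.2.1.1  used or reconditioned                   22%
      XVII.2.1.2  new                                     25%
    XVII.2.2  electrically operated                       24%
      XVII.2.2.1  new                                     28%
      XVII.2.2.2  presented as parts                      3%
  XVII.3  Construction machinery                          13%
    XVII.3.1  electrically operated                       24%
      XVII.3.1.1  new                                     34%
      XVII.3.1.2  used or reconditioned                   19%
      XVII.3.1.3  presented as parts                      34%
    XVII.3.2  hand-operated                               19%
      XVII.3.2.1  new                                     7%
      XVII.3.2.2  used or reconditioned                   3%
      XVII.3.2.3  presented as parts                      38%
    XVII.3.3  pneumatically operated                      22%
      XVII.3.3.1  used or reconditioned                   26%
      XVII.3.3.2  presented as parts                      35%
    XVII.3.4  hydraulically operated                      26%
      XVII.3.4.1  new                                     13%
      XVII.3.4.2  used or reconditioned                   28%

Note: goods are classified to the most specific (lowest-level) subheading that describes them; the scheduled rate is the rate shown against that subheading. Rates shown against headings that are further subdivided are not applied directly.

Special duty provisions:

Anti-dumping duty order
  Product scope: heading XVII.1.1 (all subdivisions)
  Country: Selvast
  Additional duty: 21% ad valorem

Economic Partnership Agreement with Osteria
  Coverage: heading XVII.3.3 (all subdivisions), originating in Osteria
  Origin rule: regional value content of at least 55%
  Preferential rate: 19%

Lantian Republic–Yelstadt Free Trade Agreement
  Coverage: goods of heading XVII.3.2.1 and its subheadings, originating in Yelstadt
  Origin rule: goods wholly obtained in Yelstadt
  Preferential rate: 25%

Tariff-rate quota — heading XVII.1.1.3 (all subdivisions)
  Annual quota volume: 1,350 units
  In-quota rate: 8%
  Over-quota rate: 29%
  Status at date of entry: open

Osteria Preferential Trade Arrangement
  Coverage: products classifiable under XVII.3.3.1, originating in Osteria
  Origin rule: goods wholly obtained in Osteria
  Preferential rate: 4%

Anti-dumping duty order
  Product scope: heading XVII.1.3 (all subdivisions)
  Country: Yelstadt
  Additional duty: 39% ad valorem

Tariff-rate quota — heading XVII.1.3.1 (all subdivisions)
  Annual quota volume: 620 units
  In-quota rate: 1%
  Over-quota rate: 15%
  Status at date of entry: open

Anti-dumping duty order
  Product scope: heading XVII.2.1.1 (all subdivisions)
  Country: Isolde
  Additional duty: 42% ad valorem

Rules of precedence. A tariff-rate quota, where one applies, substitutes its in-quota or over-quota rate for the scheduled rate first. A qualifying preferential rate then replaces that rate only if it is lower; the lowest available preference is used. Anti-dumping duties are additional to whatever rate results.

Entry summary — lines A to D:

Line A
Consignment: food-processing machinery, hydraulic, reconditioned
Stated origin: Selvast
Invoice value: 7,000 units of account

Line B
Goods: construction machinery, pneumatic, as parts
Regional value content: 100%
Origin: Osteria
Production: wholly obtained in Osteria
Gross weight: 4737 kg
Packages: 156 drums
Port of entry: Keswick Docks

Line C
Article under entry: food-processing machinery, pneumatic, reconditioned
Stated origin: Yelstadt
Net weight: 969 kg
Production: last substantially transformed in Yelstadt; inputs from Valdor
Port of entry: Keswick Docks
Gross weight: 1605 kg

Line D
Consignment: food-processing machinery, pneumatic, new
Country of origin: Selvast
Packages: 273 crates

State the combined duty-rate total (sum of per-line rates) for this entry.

65%

Line A: food-processing → XVII.1; hydraulic → XVII.1.2; reconditioned → XVII.1.2.1. Scheduled 12%. No special measure applies. → 12%.
Line B: construction → XVII.3; pneumatic → XVII.3.3; as parts → XVII.3.3.2. Scheduled 35%. Osteria agreement on XVII.3.3: RVC ≥ 55% → 19% available; Osteria agreement on XVII.3.3.1: XVII.3.3.2 not covered; preferential 19%. → 19%.
Line C: food-processing → XVII.1; pneumatic → XVII.1.1; reconditioned → XVII.1.1.3. Scheduled 16%. quota on XVII.1.1.3 open → in-quota 8%; Yelstadt agreement on XVII.3.2.1: XVII.1.1.3 not covered. → 8%.
Line D: food-processing → XVII.1; pneumatic → XVII.1.1; new → XVII.1.1.1. Scheduled 5%. anti-dumping (Selvast, XVII.1.1): +21%; total 5% + 21% = 26%. → 26%.
Sum: 12% + 19% + 8% + 26% = 65%.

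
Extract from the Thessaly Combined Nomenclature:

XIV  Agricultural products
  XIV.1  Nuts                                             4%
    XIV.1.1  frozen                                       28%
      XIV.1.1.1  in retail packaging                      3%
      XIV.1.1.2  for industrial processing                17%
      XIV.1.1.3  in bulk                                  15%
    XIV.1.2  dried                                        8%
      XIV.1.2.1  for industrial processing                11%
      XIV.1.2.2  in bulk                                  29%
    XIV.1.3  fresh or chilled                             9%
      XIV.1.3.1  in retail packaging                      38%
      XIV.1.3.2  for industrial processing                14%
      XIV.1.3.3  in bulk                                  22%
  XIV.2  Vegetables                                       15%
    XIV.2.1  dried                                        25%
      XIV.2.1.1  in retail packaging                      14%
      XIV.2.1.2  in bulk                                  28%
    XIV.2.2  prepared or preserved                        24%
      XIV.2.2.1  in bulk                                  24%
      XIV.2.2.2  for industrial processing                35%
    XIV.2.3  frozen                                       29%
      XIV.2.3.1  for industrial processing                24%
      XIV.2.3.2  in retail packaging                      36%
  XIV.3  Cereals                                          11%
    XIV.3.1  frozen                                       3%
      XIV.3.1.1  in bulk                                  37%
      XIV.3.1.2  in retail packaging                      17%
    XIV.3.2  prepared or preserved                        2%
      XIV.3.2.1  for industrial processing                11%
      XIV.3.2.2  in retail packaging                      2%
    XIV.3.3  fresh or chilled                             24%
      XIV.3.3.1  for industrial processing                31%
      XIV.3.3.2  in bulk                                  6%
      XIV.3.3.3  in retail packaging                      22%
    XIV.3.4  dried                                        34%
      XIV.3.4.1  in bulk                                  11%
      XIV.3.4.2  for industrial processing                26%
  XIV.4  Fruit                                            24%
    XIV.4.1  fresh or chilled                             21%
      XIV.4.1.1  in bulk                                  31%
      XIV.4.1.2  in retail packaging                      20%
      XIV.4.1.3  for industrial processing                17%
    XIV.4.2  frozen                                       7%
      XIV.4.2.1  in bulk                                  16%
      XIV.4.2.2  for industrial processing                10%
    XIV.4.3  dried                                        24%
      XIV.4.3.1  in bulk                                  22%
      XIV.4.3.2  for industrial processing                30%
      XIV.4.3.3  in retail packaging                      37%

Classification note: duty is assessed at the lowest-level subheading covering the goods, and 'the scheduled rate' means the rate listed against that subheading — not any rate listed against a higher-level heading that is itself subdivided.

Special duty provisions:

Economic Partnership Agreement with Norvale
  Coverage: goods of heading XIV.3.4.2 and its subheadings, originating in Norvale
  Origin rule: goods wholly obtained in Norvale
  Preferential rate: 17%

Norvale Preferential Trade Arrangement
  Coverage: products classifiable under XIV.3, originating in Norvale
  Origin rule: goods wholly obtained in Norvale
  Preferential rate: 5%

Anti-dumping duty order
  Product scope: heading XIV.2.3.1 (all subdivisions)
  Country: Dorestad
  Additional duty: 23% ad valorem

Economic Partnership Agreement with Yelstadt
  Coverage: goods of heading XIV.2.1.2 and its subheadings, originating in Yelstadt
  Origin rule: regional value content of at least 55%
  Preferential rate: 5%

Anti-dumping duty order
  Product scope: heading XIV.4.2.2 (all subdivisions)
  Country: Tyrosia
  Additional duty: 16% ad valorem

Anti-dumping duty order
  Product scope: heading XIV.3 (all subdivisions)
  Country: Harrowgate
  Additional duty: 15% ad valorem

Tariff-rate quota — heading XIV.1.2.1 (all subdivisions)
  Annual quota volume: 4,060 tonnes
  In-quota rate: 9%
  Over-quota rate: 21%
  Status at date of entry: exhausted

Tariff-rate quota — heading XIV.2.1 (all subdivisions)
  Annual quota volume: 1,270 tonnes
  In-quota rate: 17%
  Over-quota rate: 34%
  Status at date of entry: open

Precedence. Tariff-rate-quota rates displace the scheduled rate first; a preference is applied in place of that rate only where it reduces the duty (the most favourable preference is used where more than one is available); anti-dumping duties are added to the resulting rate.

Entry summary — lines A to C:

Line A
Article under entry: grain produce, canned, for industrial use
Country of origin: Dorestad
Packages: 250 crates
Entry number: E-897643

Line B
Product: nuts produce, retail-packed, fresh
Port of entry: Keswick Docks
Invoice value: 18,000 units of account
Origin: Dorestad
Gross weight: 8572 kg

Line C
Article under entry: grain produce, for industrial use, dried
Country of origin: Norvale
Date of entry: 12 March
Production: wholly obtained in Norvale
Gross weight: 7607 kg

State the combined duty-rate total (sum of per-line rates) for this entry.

Line A: grain → XIV.3; canned → XIV.3.2; for industrial use → XIV.3.2.1. Scheduled 11%. No special measure applies. → 11%.
Line B: nuts → XIV.1; fresh → XIV.1.3; retail-packed → XIV.1.3.1. Scheduled 38%. No special measure applies. → 38%.
Line C: grain → XIV.3; dried → XIV.3.4; for industrial use → XIV.3.4.2. Scheduled 26%. Norvale agreement on XIV.3.4.2: wholly obtained → 17% available; Norvale agreement on XIV.3: wholly obtained → 5% available; preferential 5%. → 5%.
Sum: 11% + 38% + 5% = 54%.

54%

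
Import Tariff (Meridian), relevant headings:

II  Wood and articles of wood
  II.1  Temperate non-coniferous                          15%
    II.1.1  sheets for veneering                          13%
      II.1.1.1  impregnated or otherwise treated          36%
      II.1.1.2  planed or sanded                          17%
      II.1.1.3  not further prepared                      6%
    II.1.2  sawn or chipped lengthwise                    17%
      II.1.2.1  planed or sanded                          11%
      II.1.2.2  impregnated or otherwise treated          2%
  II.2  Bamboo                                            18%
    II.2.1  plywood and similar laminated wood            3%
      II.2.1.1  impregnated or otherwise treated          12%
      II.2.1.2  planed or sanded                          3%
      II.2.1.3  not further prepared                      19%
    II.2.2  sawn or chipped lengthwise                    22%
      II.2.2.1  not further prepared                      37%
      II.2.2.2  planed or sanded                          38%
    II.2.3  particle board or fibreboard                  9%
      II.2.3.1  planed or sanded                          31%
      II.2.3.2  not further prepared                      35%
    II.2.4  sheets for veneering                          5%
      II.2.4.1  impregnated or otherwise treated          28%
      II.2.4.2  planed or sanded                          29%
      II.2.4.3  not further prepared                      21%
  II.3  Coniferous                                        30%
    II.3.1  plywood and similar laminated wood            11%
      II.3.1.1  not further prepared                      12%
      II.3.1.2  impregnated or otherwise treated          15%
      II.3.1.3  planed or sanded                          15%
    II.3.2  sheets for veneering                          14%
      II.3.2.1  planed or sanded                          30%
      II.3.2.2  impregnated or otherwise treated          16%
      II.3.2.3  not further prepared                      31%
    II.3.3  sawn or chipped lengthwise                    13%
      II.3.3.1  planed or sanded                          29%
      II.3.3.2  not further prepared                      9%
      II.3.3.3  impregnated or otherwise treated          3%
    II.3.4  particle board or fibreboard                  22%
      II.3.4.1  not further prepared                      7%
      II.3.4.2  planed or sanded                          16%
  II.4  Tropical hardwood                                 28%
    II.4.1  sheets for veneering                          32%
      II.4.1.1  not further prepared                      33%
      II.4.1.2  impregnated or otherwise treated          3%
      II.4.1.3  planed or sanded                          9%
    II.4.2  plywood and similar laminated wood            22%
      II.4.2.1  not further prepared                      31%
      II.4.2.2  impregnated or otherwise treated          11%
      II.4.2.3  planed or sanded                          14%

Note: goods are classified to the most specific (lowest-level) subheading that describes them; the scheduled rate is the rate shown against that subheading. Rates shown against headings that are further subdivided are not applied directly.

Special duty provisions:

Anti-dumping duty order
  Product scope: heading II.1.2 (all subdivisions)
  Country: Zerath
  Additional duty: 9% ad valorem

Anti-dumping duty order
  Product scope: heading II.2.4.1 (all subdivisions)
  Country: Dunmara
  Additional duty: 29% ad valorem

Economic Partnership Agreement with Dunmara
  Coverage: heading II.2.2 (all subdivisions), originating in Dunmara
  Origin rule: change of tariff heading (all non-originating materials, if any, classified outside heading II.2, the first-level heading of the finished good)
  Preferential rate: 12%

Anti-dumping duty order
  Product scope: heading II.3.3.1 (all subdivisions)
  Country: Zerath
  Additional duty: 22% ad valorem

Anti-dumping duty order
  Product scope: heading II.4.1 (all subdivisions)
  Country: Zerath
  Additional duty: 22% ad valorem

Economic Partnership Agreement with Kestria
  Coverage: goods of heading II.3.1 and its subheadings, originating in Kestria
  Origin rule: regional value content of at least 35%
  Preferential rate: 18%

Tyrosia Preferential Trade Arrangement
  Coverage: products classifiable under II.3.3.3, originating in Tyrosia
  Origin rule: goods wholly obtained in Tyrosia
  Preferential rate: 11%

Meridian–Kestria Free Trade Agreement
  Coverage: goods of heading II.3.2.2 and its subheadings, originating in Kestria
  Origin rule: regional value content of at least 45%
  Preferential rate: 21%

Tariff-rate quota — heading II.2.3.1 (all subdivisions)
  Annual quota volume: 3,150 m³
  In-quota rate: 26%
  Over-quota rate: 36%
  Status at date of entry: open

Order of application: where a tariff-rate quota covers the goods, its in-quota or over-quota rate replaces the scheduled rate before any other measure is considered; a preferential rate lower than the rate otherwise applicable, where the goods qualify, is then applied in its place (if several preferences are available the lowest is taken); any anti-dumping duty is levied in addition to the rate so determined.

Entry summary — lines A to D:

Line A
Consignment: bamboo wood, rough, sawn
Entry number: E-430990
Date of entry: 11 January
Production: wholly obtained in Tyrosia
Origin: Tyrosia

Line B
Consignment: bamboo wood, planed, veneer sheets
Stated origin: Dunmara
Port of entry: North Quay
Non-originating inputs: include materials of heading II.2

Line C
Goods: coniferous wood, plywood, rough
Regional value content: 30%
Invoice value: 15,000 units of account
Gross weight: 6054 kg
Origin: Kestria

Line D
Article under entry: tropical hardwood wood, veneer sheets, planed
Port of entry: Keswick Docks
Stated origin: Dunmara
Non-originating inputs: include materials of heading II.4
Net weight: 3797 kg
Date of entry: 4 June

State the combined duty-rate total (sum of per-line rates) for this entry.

Line A: bamboo → II.2; sawn → II.2.2; rough → II.2.2.1. Scheduled 37%. Tyrosia agreement on II.3.3.3: II.2.2.1 not covered. → 37%.
Line B: bamboo → II.2; veneer sheets → II.2.4; planed → II.2.4.2. Scheduled 29%. Dunmara agreement on II.2.2: II.2.4.2 not covered. → 29%.
Line C: coniferous → II.3; plywood → II.3.1; rough → II.3.1.1. Scheduled 12%. Kestria agreement on II.3.1: RVC < 35%; Kestria agreement on II.3.2.2: II.3.1.1 not covered. → 12%.
Line D: tropical hardwood → II.4; veneer sheets → II.4.1; planed → II.4.1.3. Scheduled 9%. Dunmara agreement on II.2.2: II.4.1.3 not covered. → 9%.
Sum: 37% + 29% + 12% + 9% = 87%.

87%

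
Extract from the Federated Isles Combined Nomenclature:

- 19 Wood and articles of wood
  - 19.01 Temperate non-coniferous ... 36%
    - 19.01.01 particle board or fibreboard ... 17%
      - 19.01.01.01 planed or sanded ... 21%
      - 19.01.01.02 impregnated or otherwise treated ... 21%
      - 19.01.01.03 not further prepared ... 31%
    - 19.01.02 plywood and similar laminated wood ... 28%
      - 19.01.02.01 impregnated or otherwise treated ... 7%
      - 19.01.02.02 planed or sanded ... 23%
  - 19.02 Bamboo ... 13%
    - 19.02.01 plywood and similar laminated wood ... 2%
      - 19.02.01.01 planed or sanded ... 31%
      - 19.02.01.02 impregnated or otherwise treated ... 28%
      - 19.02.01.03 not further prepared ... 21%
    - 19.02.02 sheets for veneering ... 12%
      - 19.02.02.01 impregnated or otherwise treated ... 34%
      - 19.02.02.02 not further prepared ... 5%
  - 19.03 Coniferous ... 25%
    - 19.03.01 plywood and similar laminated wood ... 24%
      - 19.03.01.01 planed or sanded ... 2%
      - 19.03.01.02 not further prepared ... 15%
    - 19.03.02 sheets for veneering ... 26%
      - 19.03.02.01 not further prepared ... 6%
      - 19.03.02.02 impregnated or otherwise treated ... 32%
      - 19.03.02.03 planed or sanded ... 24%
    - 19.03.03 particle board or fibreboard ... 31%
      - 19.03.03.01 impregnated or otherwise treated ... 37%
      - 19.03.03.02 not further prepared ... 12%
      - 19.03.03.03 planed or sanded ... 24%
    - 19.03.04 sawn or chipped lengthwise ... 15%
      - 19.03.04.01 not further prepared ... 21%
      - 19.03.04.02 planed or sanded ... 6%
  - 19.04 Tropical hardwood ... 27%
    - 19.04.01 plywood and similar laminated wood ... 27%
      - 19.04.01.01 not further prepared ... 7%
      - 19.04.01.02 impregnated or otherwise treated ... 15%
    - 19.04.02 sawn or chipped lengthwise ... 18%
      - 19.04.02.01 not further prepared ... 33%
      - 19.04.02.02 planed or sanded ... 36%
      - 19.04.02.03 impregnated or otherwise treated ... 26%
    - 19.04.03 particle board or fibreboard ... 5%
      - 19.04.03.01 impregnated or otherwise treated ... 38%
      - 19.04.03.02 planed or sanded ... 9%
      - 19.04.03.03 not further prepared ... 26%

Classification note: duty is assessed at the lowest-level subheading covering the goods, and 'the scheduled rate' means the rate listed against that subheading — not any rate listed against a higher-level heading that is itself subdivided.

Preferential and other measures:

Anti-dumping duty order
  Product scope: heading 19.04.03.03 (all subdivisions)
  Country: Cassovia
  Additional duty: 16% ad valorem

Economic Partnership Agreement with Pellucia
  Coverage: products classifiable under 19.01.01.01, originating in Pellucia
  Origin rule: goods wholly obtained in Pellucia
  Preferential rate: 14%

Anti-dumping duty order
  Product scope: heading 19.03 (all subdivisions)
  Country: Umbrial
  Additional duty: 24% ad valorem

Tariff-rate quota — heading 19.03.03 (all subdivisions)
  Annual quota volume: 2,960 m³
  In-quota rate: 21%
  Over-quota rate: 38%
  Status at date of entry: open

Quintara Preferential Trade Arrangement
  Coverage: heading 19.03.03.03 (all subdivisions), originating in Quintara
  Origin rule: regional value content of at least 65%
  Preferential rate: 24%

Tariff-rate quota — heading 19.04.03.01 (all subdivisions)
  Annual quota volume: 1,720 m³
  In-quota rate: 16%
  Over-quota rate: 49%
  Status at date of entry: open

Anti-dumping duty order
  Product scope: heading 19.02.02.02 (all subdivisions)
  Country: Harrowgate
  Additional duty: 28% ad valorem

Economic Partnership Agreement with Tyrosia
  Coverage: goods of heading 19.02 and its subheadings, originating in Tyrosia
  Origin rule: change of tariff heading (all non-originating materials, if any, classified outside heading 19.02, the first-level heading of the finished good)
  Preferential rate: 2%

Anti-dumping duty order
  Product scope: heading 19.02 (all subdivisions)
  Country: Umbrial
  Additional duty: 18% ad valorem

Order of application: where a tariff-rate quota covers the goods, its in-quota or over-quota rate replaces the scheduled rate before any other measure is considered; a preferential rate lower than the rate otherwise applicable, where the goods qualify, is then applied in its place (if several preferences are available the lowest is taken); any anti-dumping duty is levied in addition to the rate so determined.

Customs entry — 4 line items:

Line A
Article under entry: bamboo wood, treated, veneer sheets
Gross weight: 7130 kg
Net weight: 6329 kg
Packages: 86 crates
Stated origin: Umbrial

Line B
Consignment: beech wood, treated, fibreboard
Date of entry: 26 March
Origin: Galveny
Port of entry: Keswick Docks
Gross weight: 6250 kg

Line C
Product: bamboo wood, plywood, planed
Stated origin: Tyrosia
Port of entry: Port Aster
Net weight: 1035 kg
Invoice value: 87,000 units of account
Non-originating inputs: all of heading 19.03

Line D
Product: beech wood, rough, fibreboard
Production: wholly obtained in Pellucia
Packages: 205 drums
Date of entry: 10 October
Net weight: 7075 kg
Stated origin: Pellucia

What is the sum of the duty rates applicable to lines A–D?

106%

Line A: bamboo → 19.02; veneer sheets → 19.02.02; treated → 19.02.02.01. Scheduled 34%. anti-dumping (Umbrial, 19.02): +18%; total 34% + 18% = 52%. → 52%.
Line B: beech → 19.01; fibreboard → 19.01.01; treated → 19.01.01.02. Scheduled 21%. No special measure applies. → 21%.
Line C: bamboo → 19.02; plywood → 19.02.01; planed → 19.02.01.01. Scheduled 31%. Tyrosia agreement on 19.02: CTH met → 2% available; preferential 2%. → 2%.
Line D: beech → 19.01; fibreboard → 19.01.01; rough → 19.01.01.03. Scheduled 31%. Pellucia agreement on 19.01.01.01: 19.01.01.03 not covered. → 31%.
Sum: 52% + 21% + 2% + 31% = 106%.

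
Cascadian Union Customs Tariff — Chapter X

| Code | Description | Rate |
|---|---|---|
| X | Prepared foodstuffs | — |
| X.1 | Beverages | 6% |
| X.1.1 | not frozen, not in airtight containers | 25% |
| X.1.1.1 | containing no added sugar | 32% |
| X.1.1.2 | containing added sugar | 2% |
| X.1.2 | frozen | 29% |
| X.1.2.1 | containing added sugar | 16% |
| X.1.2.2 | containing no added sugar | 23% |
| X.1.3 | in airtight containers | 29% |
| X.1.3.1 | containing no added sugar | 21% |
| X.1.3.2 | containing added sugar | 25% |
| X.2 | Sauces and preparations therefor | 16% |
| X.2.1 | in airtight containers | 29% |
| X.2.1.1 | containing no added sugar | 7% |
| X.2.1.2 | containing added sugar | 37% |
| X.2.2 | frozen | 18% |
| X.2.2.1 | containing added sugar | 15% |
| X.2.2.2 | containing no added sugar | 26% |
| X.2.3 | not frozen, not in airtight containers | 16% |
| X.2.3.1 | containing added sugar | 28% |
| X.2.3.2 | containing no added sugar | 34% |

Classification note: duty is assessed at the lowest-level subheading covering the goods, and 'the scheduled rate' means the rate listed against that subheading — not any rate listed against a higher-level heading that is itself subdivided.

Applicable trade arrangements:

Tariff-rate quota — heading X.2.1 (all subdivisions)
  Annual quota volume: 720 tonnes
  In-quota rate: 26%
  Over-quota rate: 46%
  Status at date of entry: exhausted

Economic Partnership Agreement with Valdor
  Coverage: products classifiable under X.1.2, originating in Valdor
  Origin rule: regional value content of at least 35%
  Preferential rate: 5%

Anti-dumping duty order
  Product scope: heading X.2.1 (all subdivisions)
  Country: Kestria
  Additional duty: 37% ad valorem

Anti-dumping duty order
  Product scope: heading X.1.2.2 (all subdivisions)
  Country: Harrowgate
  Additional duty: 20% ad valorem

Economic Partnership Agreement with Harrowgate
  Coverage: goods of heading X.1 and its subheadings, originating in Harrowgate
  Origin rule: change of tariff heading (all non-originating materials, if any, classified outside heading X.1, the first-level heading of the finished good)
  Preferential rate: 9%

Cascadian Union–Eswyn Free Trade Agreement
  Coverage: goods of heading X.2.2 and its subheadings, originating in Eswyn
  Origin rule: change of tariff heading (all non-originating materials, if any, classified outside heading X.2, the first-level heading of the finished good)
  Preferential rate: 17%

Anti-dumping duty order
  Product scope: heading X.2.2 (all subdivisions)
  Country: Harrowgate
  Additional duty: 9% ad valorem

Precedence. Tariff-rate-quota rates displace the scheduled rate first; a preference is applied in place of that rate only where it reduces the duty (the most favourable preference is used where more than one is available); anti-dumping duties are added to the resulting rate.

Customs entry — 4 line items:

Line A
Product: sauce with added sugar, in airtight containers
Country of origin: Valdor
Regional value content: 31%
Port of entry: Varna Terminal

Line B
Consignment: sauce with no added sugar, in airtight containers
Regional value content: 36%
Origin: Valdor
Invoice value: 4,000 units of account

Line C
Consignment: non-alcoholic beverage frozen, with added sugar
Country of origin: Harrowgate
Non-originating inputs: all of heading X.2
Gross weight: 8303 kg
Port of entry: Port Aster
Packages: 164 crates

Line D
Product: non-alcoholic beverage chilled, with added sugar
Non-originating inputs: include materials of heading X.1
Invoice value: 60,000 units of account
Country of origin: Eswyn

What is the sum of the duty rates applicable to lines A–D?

Line A: sauce → X.2; in airtight containers → X.2.1; with added sugar → X.2.1.2. Scheduled 37%. quota on X.2.1 exhausted → over-quota 46%; Valdor agreement on X.1.2: X.2.1.2 not covered. → 46%.
Line B: sauce → X.2; in airtight containers → X.2.1; with no added sugar → X.2.1.1. Scheduled 7%. quota on X.2.1 exhausted → over-quota 46%; Valdor agreement on X.1.2: X.2.1.1 not covered. → 46%.
Line C: non-alcoholic beverage → X.1; frozen → X.1.2; with added sugar → X.1.2.1. Scheduled 16%. Harrowgate agreement on X.1: CTH met → 9% available; preferential 9%. → 9%.
Line D: non-alcoholic beverage → X.1; chilled → X.1.1; with added sugar → X.1.1.2. Scheduled 2%. Eswyn agreement on X.2.2: X.1.1.2 not covered. → 2%.
Sum: 46% + 46% + 9% + 2% = 103%.

103%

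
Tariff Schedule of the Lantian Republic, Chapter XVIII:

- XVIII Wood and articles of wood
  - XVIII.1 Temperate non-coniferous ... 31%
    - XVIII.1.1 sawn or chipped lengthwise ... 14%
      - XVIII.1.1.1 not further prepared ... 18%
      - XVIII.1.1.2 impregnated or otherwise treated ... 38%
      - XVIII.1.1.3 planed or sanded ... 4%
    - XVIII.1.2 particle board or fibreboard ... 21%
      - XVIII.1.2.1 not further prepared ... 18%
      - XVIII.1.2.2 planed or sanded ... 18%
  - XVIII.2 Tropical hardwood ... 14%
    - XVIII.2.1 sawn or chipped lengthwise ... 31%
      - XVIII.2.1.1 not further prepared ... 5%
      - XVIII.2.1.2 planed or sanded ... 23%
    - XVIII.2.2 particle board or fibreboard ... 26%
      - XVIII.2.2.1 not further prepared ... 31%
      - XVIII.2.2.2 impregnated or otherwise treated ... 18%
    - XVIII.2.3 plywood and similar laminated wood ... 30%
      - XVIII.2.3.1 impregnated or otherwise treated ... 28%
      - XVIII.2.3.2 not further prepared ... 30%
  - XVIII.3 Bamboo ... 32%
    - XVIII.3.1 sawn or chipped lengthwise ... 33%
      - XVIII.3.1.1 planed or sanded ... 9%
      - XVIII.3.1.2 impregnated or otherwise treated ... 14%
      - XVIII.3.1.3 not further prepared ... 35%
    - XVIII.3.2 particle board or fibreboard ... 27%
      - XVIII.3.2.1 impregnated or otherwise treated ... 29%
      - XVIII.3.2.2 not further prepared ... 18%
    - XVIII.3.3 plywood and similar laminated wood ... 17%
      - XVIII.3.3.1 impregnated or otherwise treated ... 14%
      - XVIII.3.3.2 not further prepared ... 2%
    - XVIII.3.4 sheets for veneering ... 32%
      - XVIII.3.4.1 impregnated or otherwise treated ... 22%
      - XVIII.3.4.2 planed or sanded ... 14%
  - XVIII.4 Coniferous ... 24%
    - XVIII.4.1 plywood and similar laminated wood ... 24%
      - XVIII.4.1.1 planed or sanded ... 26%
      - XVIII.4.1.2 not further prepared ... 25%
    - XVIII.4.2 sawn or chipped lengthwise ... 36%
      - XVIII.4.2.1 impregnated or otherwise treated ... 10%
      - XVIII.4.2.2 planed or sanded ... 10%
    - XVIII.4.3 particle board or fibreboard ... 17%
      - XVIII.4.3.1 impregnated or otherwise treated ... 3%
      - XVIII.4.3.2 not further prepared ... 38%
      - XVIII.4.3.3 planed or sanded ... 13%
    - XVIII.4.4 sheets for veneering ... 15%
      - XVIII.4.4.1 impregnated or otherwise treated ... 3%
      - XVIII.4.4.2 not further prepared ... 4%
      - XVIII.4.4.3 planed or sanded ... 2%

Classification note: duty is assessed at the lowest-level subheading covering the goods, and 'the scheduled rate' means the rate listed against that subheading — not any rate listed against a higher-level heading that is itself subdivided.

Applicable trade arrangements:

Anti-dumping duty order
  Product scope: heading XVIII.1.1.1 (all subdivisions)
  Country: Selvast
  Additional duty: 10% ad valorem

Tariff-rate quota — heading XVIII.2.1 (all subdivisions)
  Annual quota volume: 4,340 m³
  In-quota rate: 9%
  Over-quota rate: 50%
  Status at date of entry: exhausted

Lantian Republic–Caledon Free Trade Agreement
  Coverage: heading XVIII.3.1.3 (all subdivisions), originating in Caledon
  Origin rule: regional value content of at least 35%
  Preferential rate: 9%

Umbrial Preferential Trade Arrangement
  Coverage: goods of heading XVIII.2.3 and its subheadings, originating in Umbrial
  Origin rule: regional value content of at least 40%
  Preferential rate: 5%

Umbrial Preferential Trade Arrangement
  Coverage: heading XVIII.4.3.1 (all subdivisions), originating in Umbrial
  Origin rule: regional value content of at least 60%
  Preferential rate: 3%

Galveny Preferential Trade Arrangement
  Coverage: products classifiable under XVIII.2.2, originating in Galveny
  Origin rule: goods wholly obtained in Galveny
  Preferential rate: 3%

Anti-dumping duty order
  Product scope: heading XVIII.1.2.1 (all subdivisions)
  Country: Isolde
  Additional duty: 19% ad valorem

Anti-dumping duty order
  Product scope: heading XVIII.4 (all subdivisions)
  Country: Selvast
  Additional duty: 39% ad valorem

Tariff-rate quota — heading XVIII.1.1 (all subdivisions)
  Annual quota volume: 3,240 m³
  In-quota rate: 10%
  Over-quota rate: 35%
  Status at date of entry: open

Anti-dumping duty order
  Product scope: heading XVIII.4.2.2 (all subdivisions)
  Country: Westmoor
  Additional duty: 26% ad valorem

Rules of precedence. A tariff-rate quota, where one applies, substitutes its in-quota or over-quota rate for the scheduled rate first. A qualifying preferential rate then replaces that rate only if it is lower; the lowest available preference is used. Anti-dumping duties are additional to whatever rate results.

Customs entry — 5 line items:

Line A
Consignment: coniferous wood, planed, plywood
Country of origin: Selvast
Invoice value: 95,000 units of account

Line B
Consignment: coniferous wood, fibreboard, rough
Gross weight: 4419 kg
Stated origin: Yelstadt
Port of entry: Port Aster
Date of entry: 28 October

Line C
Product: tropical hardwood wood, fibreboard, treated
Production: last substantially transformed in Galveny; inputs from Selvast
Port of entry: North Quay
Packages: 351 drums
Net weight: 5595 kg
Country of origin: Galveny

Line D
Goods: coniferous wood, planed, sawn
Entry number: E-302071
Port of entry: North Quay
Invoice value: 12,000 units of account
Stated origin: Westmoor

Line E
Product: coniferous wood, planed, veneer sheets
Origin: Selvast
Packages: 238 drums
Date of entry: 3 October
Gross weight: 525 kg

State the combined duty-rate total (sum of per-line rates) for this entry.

198%

Line A: coniferous → XVIII.4; plywood → XVIII.4.1; planed → XVIII.4.1.1. Scheduled 26%. anti-dumping (Selvast, XVIII.4): +39%; total 26% + 39% = 65%. → 65%.
Line B: coniferous → XVIII.4; fibreboard → XVIII.4.3; rough → XVIII.4.3.2. Scheduled 38%. No special measure applies. → 38%.
Line C: tropical hardwood → XVIII.2; fibreboard → XVIII.2.2; treated → XVIII.2.2.2. Scheduled 18%. Galveny agreement on XVIII.2.2: not wholly obtained. → 18%.
Line D: coniferous → XVIII.4; sawn → XVIII.4.2; planed → XVIII.4.2.2. Scheduled 10%. anti-dumping (Westmoor, XVIII.4.2.2): +26%; total 10% + 26% = 36%. → 36%.
Line E: coniferous → XVIII.4; veneer sheets → XVIII.4.4; planed → XVIII.4.4.3. Scheduled 2%. anti-dumping (Selvast, XVIII.4): +39%; total 2% + 39% = 41%. → 41%.
Sum: 65% + 38% + 18% + 36% + 41% = 198%.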